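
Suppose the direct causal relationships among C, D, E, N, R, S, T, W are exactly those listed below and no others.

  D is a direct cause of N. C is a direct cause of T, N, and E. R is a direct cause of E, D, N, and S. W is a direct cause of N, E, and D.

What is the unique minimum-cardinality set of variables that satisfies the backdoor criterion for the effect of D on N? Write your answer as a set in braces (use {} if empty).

Variables eligible for adjustment (non-descendants of D, excluding D and N): {C, E, R, S, T, W}.
Backdoor paths from D to N:
  P1: D <- W -> E <- R -> N
  P2: D <- W -> E <- C -> N
  P3: D <- W -> N
  P4: D <- R -> E <- W -> N
  P5: D <- R -> E <- C -> N
  P6: D <- R -> N
The empty set is not sufficient: P3 (D <- W -> N) has no collider blocking it and no conditioned non-collider, so it is open.
Try {R, W}:
  P1: blocked at fork node W ∈ conditioning set.
  P2: blocked at fork node W ∈ conditioning set.
  P3: blocked at fork node W ∈ conditioning set.
  P4: blocked at fork node R ∈ conditioning set.
  P5: blocked at fork node R ∈ conditioning set.
  P6: blocked at fork node R ∈ conditioning set.
{R, W} contains no descendant of D and blocks every backdoor path.
Every element of {R, W} is needed (dropping R leaves P6 open; dropping W leaves P3 open), so no proper subset is valid.
Among all size-2 subsets of the eligible variables, only {R, W} blocks every backdoor path, so it is the unique smallest valid adjustment set.

{R, W}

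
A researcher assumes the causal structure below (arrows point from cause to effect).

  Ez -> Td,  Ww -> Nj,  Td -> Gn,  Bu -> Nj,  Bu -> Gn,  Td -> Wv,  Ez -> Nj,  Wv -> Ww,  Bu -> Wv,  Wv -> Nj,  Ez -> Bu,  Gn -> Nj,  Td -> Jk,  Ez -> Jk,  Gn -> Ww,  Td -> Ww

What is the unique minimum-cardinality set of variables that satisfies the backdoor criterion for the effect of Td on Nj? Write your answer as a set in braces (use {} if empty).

{Ez}

Variables eligible for adjustment (non-descendants of Td, excluding Td and Nj): {Bu, Ez}.
Backdoor paths from Td to Nj:
  P1: Td <- Ez -> Bu -> Wv -> Ww <- Gn -> Nj
  P2: Td <- Ez -> Bu -> Wv -> Ww -> Nj
  P3: Td <- Ez -> Bu -> Wv -> Nj
  P4: Td <- Ez -> Bu -> Gn -> Ww <- Wv -> Nj
  P5: Td <- Ez -> Bu -> Gn -> Ww -> Nj
  P6: Td <- Ez -> Bu -> Gn -> Nj
  P7: Td <- Ez -> Bu -> Nj
  P8: Td <- Ez -> Nj
The empty set is not sufficient: P2 (Td <- Ez -> Bu -> Wv -> Ww -> Nj) has no collider blocking it and no conditioned non-collider, so it is open.
Try {Ez}:
  P1: blocked at fork node Ez ∈ conditioning set.
  P2: blocked at fork node Ez ∈ conditioning set.
  P3: blocked at fork node Ez ∈ conditioning set.
  P4: blocked at fork node Ez ∈ conditioning set.
  P5: blocked at fork node Ez ∈ conditioning set.
  P6: blocked at fork node Ez ∈ conditioning set.
  P7: blocked at fork node Ez ∈ conditioning set.
  P8: blocked at fork node Ez ∈ conditioning set.
{Ez} contains no descendant of Td and blocks every backdoor path.
No other singleton works — e.g. {Bu} leaves P8 open — so {Ez} is the unique smallest valid adjustment set.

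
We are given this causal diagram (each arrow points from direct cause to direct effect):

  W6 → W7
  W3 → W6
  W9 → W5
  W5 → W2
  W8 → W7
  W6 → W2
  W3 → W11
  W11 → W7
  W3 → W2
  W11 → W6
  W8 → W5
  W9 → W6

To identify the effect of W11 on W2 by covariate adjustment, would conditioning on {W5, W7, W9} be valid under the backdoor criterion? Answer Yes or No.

No

Backdoor paths from W11 to W2 (paths whose first edge points into W11):
  P1: W11 <- W3 -> W6 <- W9 -> W5 -> W2
  P2: W11 <- W3 -> W6 -> W2
  P3: W11 <- W3 -> W6 -> W7 <- W8 -> W5 -> W2
  P4: W11 <- W3 -> W2
Condition 1 (no descendant of W11 in the set): FAILS — W7 is a descendant of W11.
Condition 2 (every backdoor path blocked by {W5, W7, W9}):
  P1: blocked at fork node W9 ∈ conditioning set.
  P2: open — no interior node is in the conditioning set.
  P3: blocked at chain node W5 ∈ conditioning set.
  P4: open — no interior node is in the conditioning set.
{W5, W7, W9} does not satisfy the backdoor criterion.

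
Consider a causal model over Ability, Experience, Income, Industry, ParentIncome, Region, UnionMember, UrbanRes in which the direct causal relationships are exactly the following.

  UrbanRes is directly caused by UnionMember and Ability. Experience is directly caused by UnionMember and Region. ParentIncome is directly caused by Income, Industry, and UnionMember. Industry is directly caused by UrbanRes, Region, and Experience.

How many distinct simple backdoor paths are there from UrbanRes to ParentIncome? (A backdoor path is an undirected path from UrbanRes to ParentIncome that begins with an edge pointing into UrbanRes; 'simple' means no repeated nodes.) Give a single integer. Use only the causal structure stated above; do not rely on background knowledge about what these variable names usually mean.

A backdoor path from UrbanRes to ParentIncome is any simple undirected path whose first edge points into UrbanRes (i.e. leaves UrbanRes via a parent).
Parents of UrbanRes: {Ability, UnionMember}.
Enumerating:
  P1: UrbanRes <- UnionMember -> Experience <- Region -> Industry -> ParentIncome
  P2: UrbanRes <- UnionMember -> Experience -> Industry -> ParentIncome
  P3: UrbanRes <- UnionMember -> ParentIncome
That exhausts the simple backdoor paths. Count: 3.

3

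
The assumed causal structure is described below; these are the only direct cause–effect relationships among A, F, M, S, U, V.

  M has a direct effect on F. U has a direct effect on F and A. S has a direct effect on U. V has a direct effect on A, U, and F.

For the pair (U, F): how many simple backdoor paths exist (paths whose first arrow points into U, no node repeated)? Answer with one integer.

1

A backdoor path from U to F is any simple undirected path whose first edge points into U (i.e. leaves U via a parent).
Parents of U: {S, V}.
Enumerating:
  P1: U <- V -> F
That exhausts the simple backdoor paths. Count: 1.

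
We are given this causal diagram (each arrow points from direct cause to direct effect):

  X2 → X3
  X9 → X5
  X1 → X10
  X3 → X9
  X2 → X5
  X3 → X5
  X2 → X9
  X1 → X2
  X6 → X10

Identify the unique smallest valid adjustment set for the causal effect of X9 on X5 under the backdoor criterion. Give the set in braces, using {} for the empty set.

{X2, X3}

Variables eligible for adjustment (non-descendants of X9, excluding X9 and X5): {X1, X10, X2, X3, X6}.
Backdoor paths from X9 to X5:
  P1: X9 <- X2 -> X3 -> X5
  P2: X9 <- X2 -> X5
  P3: X9 <- X3 <- X2 -> X5
  P4: X9 <- X3 -> X5
The empty set is not sufficient: P1 (X9 <- X2 -> X3 -> X5) has no collider blocking it and no conditioned non-collider, so it is open.
Try {X2, X3}:
  P1: blocked at fork node X2 ∈ conditioning set.
  P2: blocked at fork node X2 ∈ conditioning set.
  P3: blocked at chain node X3 ∈ conditioning set.
  P4: blocked at fork node X3 ∈ conditioning set.
{X2, X3} contains no descendant of X9 and blocks every backdoor path.
Every element of {X2, X3} is needed (dropping X2 leaves P2 open; dropping X3 leaves P4 open), so no proper subset is valid.
Among all size-2 subsets of the eligible variables, only {X2, X3} blocks every backdoor path, so it is the unique smallest valid adjustment set.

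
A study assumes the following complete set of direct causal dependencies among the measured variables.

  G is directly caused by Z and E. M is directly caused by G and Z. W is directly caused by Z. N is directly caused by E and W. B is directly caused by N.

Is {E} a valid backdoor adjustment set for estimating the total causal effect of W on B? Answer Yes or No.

Yes

Backdoor paths from W to B (paths whose first edge points into W):
  P1: W <- Z -> G <- E -> N -> B
  P2: W <- Z -> M <- G <- E -> N -> B
Condition 1 (no descendant of W in the set): holds — descendants of W are {B, N}; none are in {E}.
Condition 2 (every backdoor path blocked by {E}):
  P1: blocked at collider G (neither it nor any descendant is in the conditioning set).
  P2: blocked at collider M (neither it nor any descendant is in the conditioning set).
{E} satisfies the backdoor criterion.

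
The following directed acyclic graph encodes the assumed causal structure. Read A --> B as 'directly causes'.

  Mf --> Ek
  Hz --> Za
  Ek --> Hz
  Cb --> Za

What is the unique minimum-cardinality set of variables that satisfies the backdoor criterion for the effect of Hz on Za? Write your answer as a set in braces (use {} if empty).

{}

Variables eligible for adjustment (non-descendants of Hz, excluding Hz and Za): {Cb, Ek, Mf}.
Backdoor paths from Hz to Za:
  (none)
With no backdoor paths the empty set already satisfies the criterion, and it is trivially minimal.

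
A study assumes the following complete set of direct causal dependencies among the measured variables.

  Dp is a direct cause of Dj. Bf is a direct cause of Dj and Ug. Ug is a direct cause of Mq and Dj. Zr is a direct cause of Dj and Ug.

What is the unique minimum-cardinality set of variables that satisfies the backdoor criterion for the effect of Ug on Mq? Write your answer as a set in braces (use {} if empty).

Variables eligible for adjustment (non-descendants of Ug, excluding Ug and Mq): {Bf, Dp, Zr}.
Backdoor paths from Ug to Mq:
  (none)
With no backdoor paths the empty set already satisfies the criterion, and it is trivially minimal.

{}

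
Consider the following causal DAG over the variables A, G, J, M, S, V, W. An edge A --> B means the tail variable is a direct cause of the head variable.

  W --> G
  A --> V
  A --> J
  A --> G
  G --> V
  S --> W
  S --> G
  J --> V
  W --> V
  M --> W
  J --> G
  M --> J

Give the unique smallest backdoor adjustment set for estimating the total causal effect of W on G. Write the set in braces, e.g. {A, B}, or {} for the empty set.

{M, S}

Variables eligible for adjustment (non-descendants of W, excluding W and G): {A, J, M, S}.
Backdoor paths from W to G:
  P1: W <- M -> J <- A -> G
  P2: W <- M -> J <- A -> V <- G
  P3: W <- M -> J -> G
  P4: W <- M -> J -> V <- A -> G
  P5: W <- M -> J -> V <- G
  P6: W <- S -> G
The empty set is not sufficient: P3 (W <- M -> J -> G) has no collider blocking it and no conditioned non-collider, so it is open.
Try {M, S}:
  P1: blocked at fork node M ∈ conditioning set.
  P2: blocked at fork node M ∈ conditioning set.
  P3: blocked at fork node M ∈ conditioning set.
  P4: blocked at fork node M ∈ conditioning set.
  P5: blocked at fork node M ∈ conditioning set.
  P6: blocked at fork node S ∈ conditioning set.
{M, S} contains no descendant of W and blocks every backdoor path.
Every element of {M, S} is needed (dropping M leaves P3 open; dropping S leaves P6 open), so no proper subset is valid.
Among all size-2 subsets of the eligible variables, only {M, S} blocks every backdoor path, so it is the unique smallest valid adjustment set.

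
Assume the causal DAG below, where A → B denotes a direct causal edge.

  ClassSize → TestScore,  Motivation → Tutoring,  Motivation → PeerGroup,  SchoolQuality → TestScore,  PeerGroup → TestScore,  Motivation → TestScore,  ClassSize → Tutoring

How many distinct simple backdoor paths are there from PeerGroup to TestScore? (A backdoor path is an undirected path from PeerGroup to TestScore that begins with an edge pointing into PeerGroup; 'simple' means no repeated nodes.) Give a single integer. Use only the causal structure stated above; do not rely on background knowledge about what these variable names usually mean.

2

A backdoor path from PeerGroup to TestScore is any simple undirected path whose first edge points into PeerGroup (i.e. leaves PeerGroup via a parent).
Parents of PeerGroup: {Motivation}.
Enumerating:
  P1: PeerGroup <- Motivation -> Tutoring <- ClassSize -> TestScore
  P2: PeerGroup <- Motivation -> TestScore
That exhausts the simple backdoor paths. Count: 2.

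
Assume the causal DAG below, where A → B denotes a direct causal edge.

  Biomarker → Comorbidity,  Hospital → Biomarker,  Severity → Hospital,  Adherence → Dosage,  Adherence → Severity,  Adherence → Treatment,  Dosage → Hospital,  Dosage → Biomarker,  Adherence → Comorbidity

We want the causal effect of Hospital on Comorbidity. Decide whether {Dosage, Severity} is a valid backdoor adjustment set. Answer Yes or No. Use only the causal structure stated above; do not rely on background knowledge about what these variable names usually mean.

Backdoor paths from Hospital to Comorbidity (paths whose first edge points into Hospital):
  P1: Hospital <- Dosage <- Adherence -> Comorbidity
  P2: Hospital <- Dosage -> Biomarker -> Comorbidity
  P3: Hospital <- Severity <- Adherence -> Dosage -> Biomarker -> Comorbidity
  P4: Hospital <- Severity <- Adherence -> Comorbidity
Condition 1 (no descendant of Hospital in the set): holds — descendants of Hospital are {Biomarker, Comorbidity}; none are in {Dosage, Severity}.
Condition 2 (every backdoor path blocked by {Dosage, Severity}):
  P1: blocked at chain node Dosage ∈ conditioning set.
  P2: blocked at fork node Dosage ∈ conditioning set.
  P3: blocked at chain node Severity ∈ conditioning set.
  P4: blocked at chain node Severity ∈ conditioning set.
{Dosage, Severity} satisfies the backdoor criterion.

Yes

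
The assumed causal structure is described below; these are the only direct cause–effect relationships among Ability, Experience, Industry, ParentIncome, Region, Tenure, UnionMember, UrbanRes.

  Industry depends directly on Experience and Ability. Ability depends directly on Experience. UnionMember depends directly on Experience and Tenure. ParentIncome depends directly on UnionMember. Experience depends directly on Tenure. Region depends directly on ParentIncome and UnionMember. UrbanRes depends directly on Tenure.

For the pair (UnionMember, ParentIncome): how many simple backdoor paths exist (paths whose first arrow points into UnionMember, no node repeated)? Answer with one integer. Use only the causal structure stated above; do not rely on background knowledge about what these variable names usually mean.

0

A backdoor path from UnionMember to ParentIncome is any simple undirected path whose first edge points into UnionMember (i.e. leaves UnionMember via a parent).
Parents of UnionMember: {Experience, Tenure}.
No simple path from any parent of UnionMember reaches ParentIncome without revisiting UnionMember, so there are no backdoor paths.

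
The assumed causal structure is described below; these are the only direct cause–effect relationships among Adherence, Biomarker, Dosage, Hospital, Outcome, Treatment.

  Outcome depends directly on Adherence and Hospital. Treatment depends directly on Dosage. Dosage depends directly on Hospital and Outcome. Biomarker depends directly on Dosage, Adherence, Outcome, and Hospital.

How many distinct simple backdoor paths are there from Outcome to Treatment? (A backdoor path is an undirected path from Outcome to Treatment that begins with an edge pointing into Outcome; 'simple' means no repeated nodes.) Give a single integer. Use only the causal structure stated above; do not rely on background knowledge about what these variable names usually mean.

A backdoor path from Outcome to Treatment is any simple undirected path whose first edge points into Outcome (i.e. leaves Outcome via a parent).
Parents of Outcome: {Adherence, Hospital}.
Enumerating:
  P1: Outcome <- Hospital -> Dosage -> Treatment
  P2: Outcome <- Hospital -> Biomarker <- Dosage -> Treatment
  P3: Outcome <- Adherence -> Biomarker <- Hospital -> Dosage -> Treatment
  P4: Outcome <- Adherence -> Biomarker <- Dosage -> Treatment
That exhausts the simple backdoor paths. Count: 4.

4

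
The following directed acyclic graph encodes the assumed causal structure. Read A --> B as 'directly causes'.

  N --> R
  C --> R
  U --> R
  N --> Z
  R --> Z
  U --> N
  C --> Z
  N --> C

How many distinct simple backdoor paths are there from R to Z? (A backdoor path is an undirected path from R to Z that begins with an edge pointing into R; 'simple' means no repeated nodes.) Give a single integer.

6

A backdoor path from R to Z is any simple undirected path whose first edge points into R (i.e. leaves R via a parent).
Parents of R: {C, N, U}.
Enumerating:
  P1: R <- U -> N -> C -> Z
  P2: R <- U -> N -> Z
  P3: R <- N -> C -> Z
  P4: R <- N -> Z
  P5: R <- C <- N -> Z
  P6: R <- C -> Z
That exhausts the simple backdoor paths. Count: 6.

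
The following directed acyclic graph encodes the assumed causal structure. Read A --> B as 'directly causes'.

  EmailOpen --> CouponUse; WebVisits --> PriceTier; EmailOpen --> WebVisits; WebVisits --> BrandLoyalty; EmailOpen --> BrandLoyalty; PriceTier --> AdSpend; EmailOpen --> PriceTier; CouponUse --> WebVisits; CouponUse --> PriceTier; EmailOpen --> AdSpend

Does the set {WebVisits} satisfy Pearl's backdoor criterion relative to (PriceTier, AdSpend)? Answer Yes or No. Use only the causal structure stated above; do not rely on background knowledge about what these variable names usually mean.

No

Backdoor paths from PriceTier to AdSpend (paths whose first edge points into PriceTier):
  P1: PriceTier <- EmailOpen -> AdSpend
  P2: PriceTier <- CouponUse <- EmailOpen -> AdSpend
  P3: PriceTier <- CouponUse -> WebVisits <- EmailOpen -> AdSpend
  P4: PriceTier <- CouponUse -> WebVisits -> BrandLoyalty <- EmailOpen -> AdSpend
  P5: PriceTier <- WebVisits <- EmailOpen -> AdSpend
  P6: PriceTier <- WebVisits <- CouponUse <- EmailOpen -> AdSpend
  P7: PriceTier <- WebVisits -> BrandLoyalty <- EmailOpen -> AdSpend
Condition 1 (no descendant of PriceTier in the set): holds — descendants of PriceTier are {AdSpend}; none are in {WebVisits}.
Condition 2 (every backdoor path blocked by {WebVisits}):
  P1: open — no interior node is in the conditioning set.
  P2: open — no interior node is in the conditioning set.
  P3: open — collider(s) WebVisits are conditioned on (or have a conditioned descendant) and no non-collider on the path is in the set.
  P4: blocked at chain node WebVisits ∈ conditioning set.
  P5: blocked at chain node WebVisits ∈ conditioning set.
  P6: blocked at chain node WebVisits ∈ conditioning set.
  P7: blocked at fork node WebVisits ∈ conditioning set.
{WebVisits} does not satisfy the backdoor criterion.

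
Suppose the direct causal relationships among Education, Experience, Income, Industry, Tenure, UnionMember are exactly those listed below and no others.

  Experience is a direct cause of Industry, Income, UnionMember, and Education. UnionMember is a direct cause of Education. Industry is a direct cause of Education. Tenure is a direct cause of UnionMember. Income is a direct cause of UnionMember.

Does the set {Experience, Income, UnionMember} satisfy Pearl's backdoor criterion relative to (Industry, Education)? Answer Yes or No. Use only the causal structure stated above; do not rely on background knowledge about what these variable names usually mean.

Backdoor paths from Industry to Education (paths whose first edge points into Industry):
  P1: Industry <- Experience -> Income -> UnionMember -> Education
  P2: Industry <- Experience -> UnionMember -> Education
  P3: Industry <- Experience -> Education
Condition 1 (no descendant of Industry in the set): holds — descendants of Industry are {Education}; none are in {Experience, Income, UnionMember}.
Condition 2 (every backdoor path blocked by {Experience, Income, UnionMember}):
  P1: blocked at fork node Experience ∈ conditioning set.
  P2: blocked at fork node Experience ∈ conditioning set.
  P3: blocked at fork node Experience ∈ conditioning set.
{Experience, Income, UnionMember} satisfies the backdoor criterion.

Yes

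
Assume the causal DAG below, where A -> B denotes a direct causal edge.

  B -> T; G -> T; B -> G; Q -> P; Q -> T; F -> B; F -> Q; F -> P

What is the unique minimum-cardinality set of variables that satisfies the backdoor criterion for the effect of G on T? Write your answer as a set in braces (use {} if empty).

{B}

Variables eligible for adjustment (non-descendants of G, excluding G and T): {B, F, P, Q}.
Backdoor paths from G to T:
  P1: G <- B <- F -> Q -> T
  P2: G <- B <- F -> P <- Q -> T
  P3: G <- B -> T
The empty set is not sufficient: P1 (G <- B <- F -> Q -> T) has no collider blocking it and no conditioned non-collider, so it is open.
Try {B}:
  P1: blocked at chain node B ∈ conditioning set.
  P2: blocked at chain node B ∈ conditioning set.
  P3: blocked at fork node B ∈ conditioning set.
{B} contains no descendant of G and blocks every backdoor path.
No other singleton works — e.g. {F} leaves P3 open — so {B} is the unique smallest valid adjustment set.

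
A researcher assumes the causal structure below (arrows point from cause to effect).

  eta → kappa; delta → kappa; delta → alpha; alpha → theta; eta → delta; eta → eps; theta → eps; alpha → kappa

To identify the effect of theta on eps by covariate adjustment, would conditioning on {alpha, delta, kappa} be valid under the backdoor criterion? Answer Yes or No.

Yes

Backdoor paths from theta to eps (paths whose first edge points into theta):
  P1: theta <- alpha <- delta <- eta -> eps
  P2: theta <- alpha <- delta -> kappa <- eta -> eps
  P3: theta <- alpha -> kappa <- eta -> eps
  P4: theta <- alpha -> kappa <- delta <- eta -> eps
Condition 1 (no descendant of theta in the set): holds — descendants of theta are {eps}; none are in {alpha, delta, kappa}.
Condition 2 (every backdoor path blocked by {alpha, delta, kappa}):
  P1: blocked at chain node alpha ∈ conditioning set.
  P2: blocked at chain node alpha ∈ conditioning set.
  P3: blocked at fork node alpha ∈ conditioning set.
  P4: blocked at fork node alpha ∈ conditioning set.
{alpha, delta, kappa} satisfies the backdoor criterion.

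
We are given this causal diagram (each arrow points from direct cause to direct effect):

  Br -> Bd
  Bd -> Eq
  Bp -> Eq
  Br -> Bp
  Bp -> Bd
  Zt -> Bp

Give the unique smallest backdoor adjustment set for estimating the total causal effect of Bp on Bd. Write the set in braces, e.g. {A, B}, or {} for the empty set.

Variables eligible for adjustment (non-descendants of Bp, excluding Bp and Bd): {Br, Zt}.
Backdoor paths from Bp to Bd:
  P1: Bp <- Br -> Bd
The empty set is not sufficient: P1 (Bp <- Br -> Bd) has no collider blocking it and no conditioned non-collider, so it is open.
Try {Br}:
  P1: blocked at fork node Br ∈ conditioning set.
{Br} contains no descendant of Bp and blocks every backdoor path.
No other singleton works — e.g. {Zt} leaves P1 open — so {Br} is the unique smallest valid adjustment set.

{Br}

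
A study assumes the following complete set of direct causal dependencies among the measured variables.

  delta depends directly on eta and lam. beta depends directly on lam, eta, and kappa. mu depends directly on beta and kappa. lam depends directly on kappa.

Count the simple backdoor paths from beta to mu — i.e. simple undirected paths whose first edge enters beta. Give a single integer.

A backdoor path from beta to mu is any simple undirected path whose first edge points into beta (i.e. leaves beta via a parent).
Parents of beta: {eta, kappa, lam}.
Enumerating:
  P1: beta <- eta -> delta <- lam <- kappa -> mu
  P2: beta <- kappa -> mu
  P3: beta <- lam <- kappa -> mu
That exhausts the simple backdoor paths. Count: 3.

3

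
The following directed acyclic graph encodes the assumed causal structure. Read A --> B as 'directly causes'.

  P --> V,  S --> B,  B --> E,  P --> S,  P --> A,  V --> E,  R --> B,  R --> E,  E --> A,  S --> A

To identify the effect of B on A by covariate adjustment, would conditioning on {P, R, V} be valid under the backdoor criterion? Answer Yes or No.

No

Backdoor paths from B to A (paths whose first edge points into B):
  P1: B <- R -> E <- V <- P -> S -> A
  P2: B <- R -> E <- V <- P -> A
  P3: B <- R -> E -> A
  P4: B <- S <- P -> V -> E -> A
  P5: B <- S <- P -> A
  P6: B <- S -> A
Condition 1 (no descendant of B in the set): holds — descendants of B are {A, E}; none are in {P, R, V}.
Condition 2 (every backdoor path blocked by {P, R, V}):
  P1: blocked at fork node R ∈ conditioning set.
  P2: blocked at fork node R ∈ conditioning set.
  P3: blocked at fork node R ∈ conditioning set.
  P4: blocked at fork node P ∈ conditioning set.
  P5: blocked at fork node P ∈ conditioning set.
  P6: open — no interior node is in the conditioning set.
{P, R, V} does not satisfy the backdoor criterion.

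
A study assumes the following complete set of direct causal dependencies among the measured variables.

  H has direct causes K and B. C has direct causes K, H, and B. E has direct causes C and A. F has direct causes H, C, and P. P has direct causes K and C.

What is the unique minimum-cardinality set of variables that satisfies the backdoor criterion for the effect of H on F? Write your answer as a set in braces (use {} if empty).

Variables eligible for adjustment (non-descendants of H, excluding H and F): {A, B, K}.
Backdoor paths from H to F:
  P1: H <- K -> C -> P -> F
  P2: H <- K -> C -> F
  P3: H <- K -> P <- C -> F
  P4: H <- K -> P -> F
  P5: H <- B -> C <- K -> P -> F
  P6: H <- B -> C -> P -> F
  P7: H <- B -> C -> F
The empty set is not sufficient: P1 (H <- K -> C -> P -> F) has no collider blocking it and no conditioned non-collider, so it is open.
Try {B, K}:
  P1: blocked at fork node K ∈ conditioning set.
  P2: blocked at fork node K ∈ conditioning set.
  P3: blocked at fork node K ∈ conditioning set.
  P4: blocked at fork node K ∈ conditioning set.
  P5: blocked at fork node B ∈ conditioning set.
  P6: blocked at fork node B ∈ conditioning set.
  P7: blocked at fork node B ∈ conditioning set.
{B, K} contains no descendant of H and blocks every backdoor path.
Every element of {B, K} is needed (dropping B leaves P6 open; dropping K leaves P1 open), so no proper subset is valid.
Among all size-2 subsets of the eligible variables, only {B, K} blocks every backdoor path, so it is the unique smallest valid adjustment set.

{B, K}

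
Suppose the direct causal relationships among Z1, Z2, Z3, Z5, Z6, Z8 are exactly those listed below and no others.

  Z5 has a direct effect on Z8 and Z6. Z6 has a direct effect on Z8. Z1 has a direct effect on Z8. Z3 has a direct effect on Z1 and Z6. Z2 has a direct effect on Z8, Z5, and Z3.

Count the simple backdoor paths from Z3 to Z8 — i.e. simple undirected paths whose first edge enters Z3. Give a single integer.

3

A backdoor path from Z3 to Z8 is any simple undirected path whose first edge points into Z3 (i.e. leaves Z3 via a parent).
Parents of Z3: {Z2}.
Enumerating:
  P1: Z3 <- Z2 -> Z5 -> Z6 -> Z8
  P2: Z3 <- Z2 -> Z5 -> Z8
  P3: Z3 <- Z2 -> Z8
That exhausts the simple backdoor paths. Count: 3.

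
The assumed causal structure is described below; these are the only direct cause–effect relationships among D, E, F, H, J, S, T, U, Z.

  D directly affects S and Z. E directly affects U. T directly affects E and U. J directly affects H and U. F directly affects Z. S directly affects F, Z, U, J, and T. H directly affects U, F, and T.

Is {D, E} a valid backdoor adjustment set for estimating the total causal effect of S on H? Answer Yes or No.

No

Backdoor paths from S to H (paths whose first edge points into S):
  P1: S <- D -> Z <- F <- H
Condition 1 (no descendant of S in the set): FAILS — E is a descendant of S.
Condition 2 (every backdoor path blocked by {D, E}):
  P1: blocked at fork node D ∈ conditioning set.
{D, E} does not satisfy the backdoor criterion.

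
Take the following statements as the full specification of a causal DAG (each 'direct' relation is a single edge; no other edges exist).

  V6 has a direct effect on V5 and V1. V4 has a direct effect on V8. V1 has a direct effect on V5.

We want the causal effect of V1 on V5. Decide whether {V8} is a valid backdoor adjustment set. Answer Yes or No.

Backdoor paths from V1 to V5 (paths whose first edge points into V1):
  P1: V1 <- V6 -> V5
Condition 1 (no descendant of V1 in the set): holds — descendants of V1 are {V5}; none are in {V8}.
Condition 2 (every backdoor path blocked by {V8}):
  P1: open — no interior node is in the conditioning set.
{V8} does not satisfy the backdoor criterion.

No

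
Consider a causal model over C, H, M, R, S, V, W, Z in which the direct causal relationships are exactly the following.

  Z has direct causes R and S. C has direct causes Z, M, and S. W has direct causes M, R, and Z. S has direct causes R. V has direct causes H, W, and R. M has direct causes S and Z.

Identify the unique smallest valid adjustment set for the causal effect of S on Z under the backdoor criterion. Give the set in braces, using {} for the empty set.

Variables eligible for adjustment (non-descendants of S, excluding S and Z): {H, R}.
Backdoor paths from S to Z:
  P1: S <- R -> Z
  P2: S <- R -> W <- Z
  P3: S <- R -> W <- M <- Z
  P4: S <- R -> W <- M -> C <- Z
  P5: S <- R -> V <- W <- Z
  P6: S <- R -> V <- W <- M <- Z
  P7: S <- R -> V <- W <- M -> C <- Z
The empty set is not sufficient: P1 (S <- R -> Z) has no collider blocking it and no conditioned non-collider, so it is open.
Try {R}:
  P1: blocked at fork node R ∈ conditioning set.
  P2: blocked at fork node R ∈ conditioning set.
  P3: blocked at fork node R ∈ conditioning set.
  P4: blocked at fork node R ∈ conditioning set.
  P5: blocked at fork node R ∈ conditioning set.
  P6: blocked at fork node R ∈ conditioning set.
  P7: blocked at fork node R ∈ conditioning set.
{R} contains no descendant of S and blocks every backdoor path.
No other singleton works — e.g. {H} leaves P1 open — so {R} is the unique smallest valid adjustment set.

{R}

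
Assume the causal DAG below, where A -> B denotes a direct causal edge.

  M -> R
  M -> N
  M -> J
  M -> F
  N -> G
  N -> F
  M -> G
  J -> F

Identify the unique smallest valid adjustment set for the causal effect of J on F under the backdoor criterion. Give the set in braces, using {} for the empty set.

Variables eligible for adjustment (non-descendants of J, excluding J and F): {G, M, N, R}.
Backdoor paths from J to F:
  P1: J <- M -> N -> F
  P2: J <- M -> G <- N -> F
  P3: J <- M -> F
The empty set is not sufficient: P1 (J <- M -> N -> F) has no collider blocking it and no conditioned non-collider, so it is open.
Try {M}:
  P1: blocked at fork node M ∈ conditioning set.
  P2: blocked at fork node M ∈ conditioning set.
  P3: blocked at fork node M ∈ conditioning set.
{M} contains no descendant of J and blocks every backdoor path.
No other singleton works — e.g. {N} leaves P3 open — so {M} is the unique smallest valid adjustment set.

{M}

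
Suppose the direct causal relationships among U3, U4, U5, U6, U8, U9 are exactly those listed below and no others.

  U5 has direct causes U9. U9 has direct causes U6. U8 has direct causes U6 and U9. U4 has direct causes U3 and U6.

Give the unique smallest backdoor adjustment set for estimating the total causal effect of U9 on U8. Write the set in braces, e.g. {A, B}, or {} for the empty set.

Variables eligible for adjustment (non-descendants of U9, excluding U9 and U8): {U3, U4, U6}.
Backdoor paths from U9 to U8:
  P1: U9 <- U6 -> U8
The empty set is not sufficient: P1 (U9 <- U6 -> U8) has no collider blocking it and no conditioned non-collider, so it is open.
Try {U6}:
  P1: blocked at fork node U6 ∈ conditioning set.
{U6} contains no descendant of U9 and blocks every backdoor path.
No other singleton works — e.g. {U3} leaves P1 open — so {U6} is the unique smallest valid adjustment set.

{U6}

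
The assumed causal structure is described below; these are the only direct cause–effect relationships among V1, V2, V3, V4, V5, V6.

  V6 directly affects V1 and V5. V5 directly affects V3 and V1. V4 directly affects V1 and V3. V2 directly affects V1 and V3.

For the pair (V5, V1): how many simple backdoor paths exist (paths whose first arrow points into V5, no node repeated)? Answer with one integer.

1

A backdoor path from V5 to V1 is any simple undirected path whose first edge points into V5 (i.e. leaves V5 via a parent).
Parents of V5: {V6}.
Enumerating:
  P1: V5 <- V6 -> V1
That exhausts the simple backdoor paths. Count: 1.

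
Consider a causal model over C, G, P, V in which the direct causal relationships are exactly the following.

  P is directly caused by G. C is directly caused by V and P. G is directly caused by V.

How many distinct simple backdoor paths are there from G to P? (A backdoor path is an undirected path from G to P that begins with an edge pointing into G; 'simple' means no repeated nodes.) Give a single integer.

1

A backdoor path from G to P is any simple undirected path whose first edge points into G (i.e. leaves G via a parent).
Parents of G: {V}.
Enumerating:
  P1: G <- V -> C <- P
That exhausts the simple backdoor paths. Count: 1.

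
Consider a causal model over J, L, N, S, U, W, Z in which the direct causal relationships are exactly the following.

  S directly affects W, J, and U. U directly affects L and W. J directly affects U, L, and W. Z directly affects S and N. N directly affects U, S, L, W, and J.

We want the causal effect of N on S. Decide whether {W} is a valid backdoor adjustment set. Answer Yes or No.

Backdoor paths from N to S (paths whose first edge points into N):
  P1: N <- Z -> S
Condition 1 (no descendant of N in the set): FAILS — W is a descendant of N.
Condition 2 (every backdoor path blocked by {W}):
  P1: open — no interior node is in the conditioning set.
{W} does not satisfy the backdoor criterion.

No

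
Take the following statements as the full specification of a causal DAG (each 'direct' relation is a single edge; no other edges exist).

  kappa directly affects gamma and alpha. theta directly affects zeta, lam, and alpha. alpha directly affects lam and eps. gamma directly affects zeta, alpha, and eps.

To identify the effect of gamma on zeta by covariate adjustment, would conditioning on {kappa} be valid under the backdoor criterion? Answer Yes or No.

Backdoor paths from gamma to zeta (paths whose first edge points into gamma):
  P1: gamma <- kappa -> alpha <- theta -> zeta
  P2: gamma <- kappa -> alpha -> lam <- theta -> zeta
Condition 1 (no descendant of gamma in the set): holds — descendants of gamma are {alpha, eps, lam, zeta}; none are in {kappa}.
Condition 2 (every backdoor path blocked by {kappa}):
  P1: blocked at fork node kappa ∈ conditioning set.
  P2: blocked at fork node kappa ∈ conditioning set.
{kappa} satisfies the backdoor criterion.

Yes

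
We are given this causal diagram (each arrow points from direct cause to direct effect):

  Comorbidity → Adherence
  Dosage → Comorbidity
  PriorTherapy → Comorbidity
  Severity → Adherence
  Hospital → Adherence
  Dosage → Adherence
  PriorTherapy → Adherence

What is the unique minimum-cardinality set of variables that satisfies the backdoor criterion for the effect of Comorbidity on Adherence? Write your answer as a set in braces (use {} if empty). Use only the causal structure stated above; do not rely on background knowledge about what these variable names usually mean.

Variables eligible for adjustment (non-descendants of Comorbidity, excluding Comorbidity and Adherence): {Dosage, Hospital, PriorTherapy, Severity}.
Backdoor paths from Comorbidity to Adherence:
  P1: Comorbidity <- Dosage -> Adherence
  P2: Comorbidity <- PriorTherapy -> Adherence
The empty set is not sufficient: P1 (Comorbidity <- Dosage -> Adherence) has no collider blocking it and no conditioned non-collider, so it is open.
Try {Dosage, PriorTherapy}:
  P1: blocked at fork node Dosage ∈ conditioning set.
  P2: blocked at fork node PriorTherapy ∈ conditioning set.
{Dosage, PriorTherapy} contains no descendant of Comorbidity and blocks every backdoor path.
Every element of {Dosage, PriorTherapy} is needed (dropping Dosage leaves P1 open; dropping PriorTherapy leaves P2 open), so no proper subset is valid.
Among all size-2 subsets of the eligible variables, only {Dosage, PriorTherapy} blocks every backdoor path, so it is the unique smallest valid adjustment set.

{Dosage, PriorTherapy}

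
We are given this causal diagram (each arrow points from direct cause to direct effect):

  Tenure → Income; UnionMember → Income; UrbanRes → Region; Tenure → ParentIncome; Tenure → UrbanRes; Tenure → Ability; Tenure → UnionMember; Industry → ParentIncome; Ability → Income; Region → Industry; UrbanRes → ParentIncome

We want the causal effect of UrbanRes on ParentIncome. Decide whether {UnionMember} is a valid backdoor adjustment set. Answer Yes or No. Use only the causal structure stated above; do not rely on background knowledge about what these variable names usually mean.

No

Backdoor paths from UrbanRes to ParentIncome (paths whose first edge points into UrbanRes):
  P1: UrbanRes <- Tenure -> ParentIncome
Condition 1 (no descendant of UrbanRes in the set): holds — descendants of UrbanRes are {Industry, ParentIncome, Region}; none are in {UnionMember}.
Condition 2 (every backdoor path blocked by {UnionMember}):
  P1: open — no interior node is in the conditioning set.
{UnionMember} does not satisfy the backdoor criterion.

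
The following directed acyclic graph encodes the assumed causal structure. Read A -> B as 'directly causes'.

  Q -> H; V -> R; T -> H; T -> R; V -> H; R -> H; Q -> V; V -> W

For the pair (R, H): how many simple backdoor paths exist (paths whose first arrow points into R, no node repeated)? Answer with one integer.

3

A backdoor path from R to H is any simple undirected path whose first edge points into R (i.e. leaves R via a parent).
Parents of R: {T, V}.
Enumerating:
  P1: R <- V <- Q -> H
  P2: R <- V -> H
  P3: R <- T -> H
That exhausts the simple backdoor paths. Count: 3.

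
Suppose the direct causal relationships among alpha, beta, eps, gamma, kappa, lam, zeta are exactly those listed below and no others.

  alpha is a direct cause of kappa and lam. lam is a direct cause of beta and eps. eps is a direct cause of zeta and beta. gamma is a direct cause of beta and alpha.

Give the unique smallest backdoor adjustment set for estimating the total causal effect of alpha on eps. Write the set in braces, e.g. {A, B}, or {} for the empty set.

{}

Variables eligible for adjustment (non-descendants of alpha, excluding alpha and eps): {gamma}.
Backdoor paths from alpha to eps:
  P1: alpha <- gamma -> beta <- lam -> eps
  P2: alpha <- gamma -> beta <- eps
Each backdoor path contains an unconditioned collider, so every path is already blocked with the empty conditioning set:
  P1: blocked at collider beta (neither it nor any descendant is in the conditioning set).
  P2: blocked at collider beta (neither it nor any descendant is in the conditioning set).
The empty set is therefore the unique smallest valid set.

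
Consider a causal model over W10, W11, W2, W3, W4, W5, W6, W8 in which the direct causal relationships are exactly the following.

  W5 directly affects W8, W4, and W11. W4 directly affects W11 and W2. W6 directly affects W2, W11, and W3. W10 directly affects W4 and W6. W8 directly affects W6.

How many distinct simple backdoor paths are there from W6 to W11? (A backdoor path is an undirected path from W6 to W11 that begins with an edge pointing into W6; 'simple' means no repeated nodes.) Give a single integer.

4

A backdoor path from W6 to W11 is any simple undirected path whose first edge points into W6 (i.e. leaves W6 via a parent).
Parents of W6: {W10, W8}.
Enumerating:
  P1: W6 <- W8 <- W5 -> W4 -> W11
  P2: W6 <- W8 <- W5 -> W11
  P3: W6 <- W10 -> W4 <- W5 -> W11
  P4: W6 <- W10 -> W4 -> W11
That exhausts the simple backdoor paths. Count: 4.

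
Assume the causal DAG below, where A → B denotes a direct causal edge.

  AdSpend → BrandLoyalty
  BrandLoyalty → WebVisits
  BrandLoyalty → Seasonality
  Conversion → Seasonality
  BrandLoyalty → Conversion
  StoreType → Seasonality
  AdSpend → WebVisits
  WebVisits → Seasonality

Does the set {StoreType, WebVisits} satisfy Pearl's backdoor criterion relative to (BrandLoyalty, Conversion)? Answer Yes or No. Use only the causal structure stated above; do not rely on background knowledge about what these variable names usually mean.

Backdoor paths from BrandLoyalty to Conversion (paths whose first edge points into BrandLoyalty):
  P1: BrandLoyalty <- AdSpend -> WebVisits -> Seasonality <- Conversion
Condition 1 (no descendant of BrandLoyalty in the set): FAILS — WebVisits is a descendant of BrandLoyalty.
Condition 2 (every backdoor path blocked by {StoreType, WebVisits}):
  P1: blocked at chain node WebVisits ∈ conditioning set.
{StoreType, WebVisits} does not satisfy the backdoor criterion.

No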